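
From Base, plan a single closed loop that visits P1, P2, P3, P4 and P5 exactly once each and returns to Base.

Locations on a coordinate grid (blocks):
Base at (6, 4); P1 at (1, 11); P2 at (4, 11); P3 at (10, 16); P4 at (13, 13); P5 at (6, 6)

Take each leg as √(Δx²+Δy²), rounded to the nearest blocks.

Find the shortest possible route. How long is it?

There are 60 distinct closed tours to check (reversals are equivalent).
Base→P1→P2→P3→P4→P5→Base: 9+3+8+4+10+2 = 36
Base→P1→P2→P3→P5→P4→Base: 9+3+8+11+10+11 = 52
Base→P1→P2→P4→P3→P5→Base: 9+3+9+4+11+2 = 38
Base→P1→P2→P4→P5→P3→Base: 9+3+9+10+11+13 = 55
Base→P1→P2→P5→P3→P4→Base: 9+3+5+11+4+11 = 43
Base→P1→P2→P5→P4→P3→Base: 9+3+5+10+4+13 = 44
Base→P1→P3→P2→P4→P5→Base: 9+10+8+9+10+2 = 48
Base→P1→P3→P2→P5→P4→Base: 9+10+8+5+10+11 = 53
Base→P1→P3→P4→P2→P5→Base: 9+10+4+9+5+2 = 39
Base→P1→P3→P4→P5→P2→Base: 9+10+4+10+5+7 = 45
Base→P1→P3→P5→P2→P4→Base: 9+10+11+5+9+11 = 55
Base→P1→P3→P5→P4→P2→Base: 9+10+11+10+9+7 = 56
Base→P1→P4→P2→P3→P5→Base: 9+12+9+8+11+2 = 51
Base→P1→P4→P2→P5→P3→Base: 9+12+9+5+11+13 = 59
… (46 more)
Base→P4→P3→P1→P2→P5→Base: 11+4+10+3+5+2 = 35  ← best
The minimum is 35.
One optimal route: Base → P4 → P3 → P1 → P2 → P5 → Base (or its reverse).

35 blocks — the shortest possible round trip.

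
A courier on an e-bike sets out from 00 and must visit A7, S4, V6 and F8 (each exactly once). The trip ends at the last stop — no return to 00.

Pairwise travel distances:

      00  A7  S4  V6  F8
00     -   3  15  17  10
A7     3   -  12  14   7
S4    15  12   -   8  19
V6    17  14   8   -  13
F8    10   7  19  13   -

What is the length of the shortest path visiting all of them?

Shortest open route: 31.

There are 4! = 24 possible orderings.
00 - A7 - S4 - V6 - F8: 3+12+8+13 = 36
00 - A7 - S4 - F8 - V6: 3+12+19+13 = 47
00 - A7 - V6 - S4 - F8: 3+14+8+19 = 44
00 - A7 - V6 - F8 - S4: 3+14+13+19 = 49
00 - A7 - F8 - S4 - V6: 3+7+19+8 = 37
00 - A7 - F8 - V6 - S4: 3+7+13+8 = 31
00 - S4 - A7 - V6 - F8: 15+12+14+13 = 54
00 - S4 - A7 - F8 - V6: 15+12+7+13 = 47
00 - S4 - V6 - A7 - F8: 15+8+14+7 = 44
00 - S4 - V6 - F8 - A7: 15+8+13+7 = 43
00 - S4 - F8 - A7 - V6: 15+19+7+14 = 55
00 - S4 - F8 - V6 - A7: 15+19+13+14 = 61
00 - V6 - A7 - S4 - F8: 17+14+12+19 = 62
00 - V6 - A7 - F8 - S4: 17+14+7+19 = 57
… (10 more)
The minimum is 31.
One shortest path: 00 → A7 → F8 → V6 → S4.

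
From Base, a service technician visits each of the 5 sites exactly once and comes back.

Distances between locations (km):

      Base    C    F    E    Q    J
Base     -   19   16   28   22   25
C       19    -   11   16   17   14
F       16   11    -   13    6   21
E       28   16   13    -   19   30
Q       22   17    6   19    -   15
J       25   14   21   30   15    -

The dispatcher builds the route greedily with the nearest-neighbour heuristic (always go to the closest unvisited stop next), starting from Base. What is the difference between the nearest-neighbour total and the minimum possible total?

Base: F=16, C=19, Q=22, J=25, E=28 ⇒ F
F: Q=6, C=11, E=13, J=21 ⇒ Q
Q: J=15, C=17, E=19 ⇒ J
J: C=14, E=30 ⇒ C
C: E=16 ⇒ E
NN route Base → F → Q → J → C → E → Base costs 95.
Optimal: Base → C → E → F → Q → J → Base costs 94 (by enumerating all 60 distinct tours).
Excess = 95 − 94 = 1.

Excess over optimum: 1 km.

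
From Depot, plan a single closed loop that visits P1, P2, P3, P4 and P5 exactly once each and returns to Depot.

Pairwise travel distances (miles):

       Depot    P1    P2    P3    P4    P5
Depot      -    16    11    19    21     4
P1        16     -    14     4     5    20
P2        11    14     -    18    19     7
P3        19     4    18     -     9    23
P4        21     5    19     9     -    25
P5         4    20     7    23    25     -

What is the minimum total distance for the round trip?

58 miles — the shortest possible round trip.

There are 60 distinct closed tours to check (reversals are equivalent).
Depot → P1 → P2 → P3 → P4 → P5 → Depot: 16+14+18+9+25+4 = 86
Depot → P1 → P2 → P3 → P5 → P4 → Depot: 16+14+18+23+25+21 = 117
Depot → P1 → P2 → P4 → P3 → P5 → Depot: 16+14+19+9+23+4 = 85
Depot → P1 → P2 → P4 → P5 → P3 → Depot: 16+14+19+25+23+19 = 116
Depot → P1 → P2 → P5 → P3 → P4 → Depot: 16+14+7+23+9+21 = 90
Depot → P1 → P2 → P5 → P4 → P3 → Depot: 16+14+7+25+9+19 = 90
Depot → P1 → P3 → P2 → P4 → P5 → Depot: 16+4+18+19+25+4 = 86
Depot → P1 → P3 → P2 → P5 → P4 → Depot: 16+4+18+7+25+21 = 91
Depot → P1 → P3 → P4 → P2 → P5 → Depot: 16+4+9+19+7+4 = 59
Depot → P1 → P3 → P4 → P5 → P2 → Depot: 16+4+9+25+7+11 = 72
Depot → P1 → P3 → P5 → P2 → P4 → Depot: 16+4+23+7+19+21 = 90
Depot → P1 → P3 → P5 → P4 → P2 → Depot: 16+4+23+25+19+11 = 98
Depot → P1 → P4 → P2 → P3 → P5 → Depot: 16+5+19+18+23+4 = 85
Depot → P1 → P4 → P2 → P5 → P3 → Depot: 16+5+19+7+23+19 = 89
… (46 more)
Depot → P3 → P1 → P4 → P2 → P5 → Depot: 19+4+5+19+7+4 = 58  ← best
The minimum is 58.
One optimal route: Depot → P3 → P1 → P4 → P2 → P5 → Depot (or its reverse).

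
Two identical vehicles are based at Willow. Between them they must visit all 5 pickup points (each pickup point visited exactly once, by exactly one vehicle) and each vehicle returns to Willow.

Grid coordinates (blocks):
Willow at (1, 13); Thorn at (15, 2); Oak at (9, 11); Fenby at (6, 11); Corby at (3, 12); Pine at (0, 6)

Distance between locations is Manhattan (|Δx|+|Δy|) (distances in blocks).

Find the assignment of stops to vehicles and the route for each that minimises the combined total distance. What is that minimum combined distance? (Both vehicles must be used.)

Minimum combined distance: 58 blocks.

Try each way of splitting the stops between the two vehicles (each non-empty) and, for each split, find the best tour for each vehicle:
  {Thorn} + {Oak, Fenby, Corby, Pine}: 50 + 32 = 82
  {Oak} + {Thorn, Fenby, Corby, Pine}: 20 + 52 = 72
  {Thorn, Oak} + {Fenby, Corby, Pine}: 50 + 26 = 76
  {Fenby} + {Thorn, Oak, Corby, Pine}: 14 + 52 = 66
  {Thorn, Fenby} + {Oak, Corby, Pine}: 50 + 32 = 82
  {Oak, Fenby} + {Thorn, Corby, Pine}: 20 + 52 = 72
  … (15 splits in total)
  {Corby} + {Thorn, Oak, Fenby, Pine}: 6 + 52 = 58  ← best
Best: vehicle 1 Willow → Corby → Willow = 6; vehicle 2 Willow → Fenby → Oak → Thorn → Pine → Willow = 52; combined 58.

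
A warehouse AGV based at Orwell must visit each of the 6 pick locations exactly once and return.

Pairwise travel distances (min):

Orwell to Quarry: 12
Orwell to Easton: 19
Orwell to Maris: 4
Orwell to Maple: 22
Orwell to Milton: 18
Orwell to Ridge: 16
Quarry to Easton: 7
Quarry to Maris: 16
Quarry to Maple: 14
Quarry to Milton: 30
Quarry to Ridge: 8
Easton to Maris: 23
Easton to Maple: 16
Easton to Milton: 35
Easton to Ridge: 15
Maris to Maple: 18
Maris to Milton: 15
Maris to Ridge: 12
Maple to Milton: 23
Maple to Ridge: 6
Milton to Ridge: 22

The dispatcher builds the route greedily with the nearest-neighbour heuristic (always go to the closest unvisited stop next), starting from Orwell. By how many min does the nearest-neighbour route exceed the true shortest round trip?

From Orwell: Maris=4, Quarry=12, Ridge=16, Milton=18, Easton=19, Maple=22 → choose Maris (4).
From Maris: Ridge=12, Milton=15, Quarry=16, Maple=18, Easton=23 → choose Ridge (12).
From Ridge: Maple=6, Quarry=8, Easton=15, Milton=22 → choose Maple (6).
From Maple: Quarry=14, Easton=16, Milton=23 → choose Quarry (14).
From Quarry: Easton=7, Milton=30 → choose Easton (7).
From Easton: Milton=35 → choose Milton (35).
NN route Orwell → Maris → Ridge → Maple → Quarry → Easton → Milton → Orwell costs 96.
Optimal: Orwell → Quarry → Easton → Maple → Ridge → Milton → Maris → Orwell costs 82 (by enumerating all 360 distinct tours).
Excess = 96 − 82 = 14.

14 min longer than the optimal tour.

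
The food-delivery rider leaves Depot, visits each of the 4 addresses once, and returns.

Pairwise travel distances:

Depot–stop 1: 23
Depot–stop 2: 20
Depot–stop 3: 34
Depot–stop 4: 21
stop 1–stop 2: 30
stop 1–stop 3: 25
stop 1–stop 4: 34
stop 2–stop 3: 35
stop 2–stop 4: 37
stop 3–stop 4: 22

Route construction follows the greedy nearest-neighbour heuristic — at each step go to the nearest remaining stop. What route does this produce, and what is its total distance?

From Depot: distances to unvisited — stop 2=20, stop 4=21, stop 1=23, stop 3=34. Nearest is stop 2 (20).
From stop 2: distances to unvisited — stop 1=30, stop 3=35, stop 4=37. Nearest is stop 1 (30).
From stop 1: distances to unvisited — stop 3=25, stop 4=34. Nearest is stop 3 (25).
From stop 3: distances to unvisited — stop 4=22. Nearest is stop 4 (22).
Return stop 4→Depot: 21.
Total = 20 + 30 + 25 + 22 + 21 = 118.

118 along Depot → stop 2 → stop 1 → stop 3 → stop 4 → Depot.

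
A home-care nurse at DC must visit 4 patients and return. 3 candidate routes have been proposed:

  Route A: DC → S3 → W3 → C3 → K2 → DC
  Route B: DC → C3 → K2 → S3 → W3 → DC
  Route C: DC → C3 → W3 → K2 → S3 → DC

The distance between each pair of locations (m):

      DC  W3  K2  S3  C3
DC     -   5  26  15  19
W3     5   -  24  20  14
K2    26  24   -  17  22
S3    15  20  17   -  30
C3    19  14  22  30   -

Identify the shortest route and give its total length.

83 m — Route B is the shortest.

Route A: 15 + 20 + 14 + 22 + 26 = 97
Route B: 19 + 22 + 17 + 20 + 5 = 83
Route C: 19 + 14 + 24 + 17 + 15 = 89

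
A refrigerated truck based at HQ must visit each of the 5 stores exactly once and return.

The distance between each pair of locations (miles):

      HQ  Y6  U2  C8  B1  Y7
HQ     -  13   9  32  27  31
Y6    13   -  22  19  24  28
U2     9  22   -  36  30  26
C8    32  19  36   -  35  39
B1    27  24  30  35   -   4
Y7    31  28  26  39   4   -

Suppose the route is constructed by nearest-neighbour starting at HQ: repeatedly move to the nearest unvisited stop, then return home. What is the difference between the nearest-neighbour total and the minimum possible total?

From HQ: U2=9, Y6=13, B1=27, Y7=31, C8=32 → choose U2 (9).
From U2: Y6=22, Y7=26, B1=30, C8=36 → choose Y6 (22).
From Y6: C8=19, B1=24, Y7=28 → choose C8 (19).
From C8: B1=35, Y7=39 → choose B1 (35).
From B1: Y7=4 → choose Y7 (4).
NN route HQ → U2 → Y6 → C8 → B1 → Y7 → HQ costs 120.
Optimal: HQ → Y6 → C8 → B1 → Y7 → U2 → HQ costs 106 (by enumerating all 60 distinct tours).
Excess = 120 − 106 = 14.

14 miles longer than the optimal tour.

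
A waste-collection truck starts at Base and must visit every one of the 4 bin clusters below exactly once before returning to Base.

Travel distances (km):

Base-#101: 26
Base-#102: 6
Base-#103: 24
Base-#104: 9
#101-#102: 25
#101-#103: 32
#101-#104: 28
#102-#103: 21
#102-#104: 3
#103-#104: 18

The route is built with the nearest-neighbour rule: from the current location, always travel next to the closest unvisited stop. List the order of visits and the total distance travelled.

Total distance 85 km via the nearest-neighbour route Base → #102 → #104 → #103 → #101 → Base.

From Base: distances to unvisited — #102=6, #104=9, #103=24, #101=26. Nearest is #102 (6).
From #102: distances to unvisited — #104=3, #103=21, #101=25. Nearest is #104 (3).
From #104: distances to unvisited — #103=18, #101=28. Nearest is #103 (18).
From #103: distances to unvisited — #101=32. Nearest is #101 (32).
Return #101→Base: 26.
Total = 6 + 3 + 18 + 32 + 26 = 85.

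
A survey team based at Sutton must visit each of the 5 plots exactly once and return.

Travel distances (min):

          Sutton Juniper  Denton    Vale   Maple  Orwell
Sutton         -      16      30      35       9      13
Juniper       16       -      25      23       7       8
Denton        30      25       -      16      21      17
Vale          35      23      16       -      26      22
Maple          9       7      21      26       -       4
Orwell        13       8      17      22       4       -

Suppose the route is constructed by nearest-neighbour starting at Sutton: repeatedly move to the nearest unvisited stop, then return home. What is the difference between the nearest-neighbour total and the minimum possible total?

Sutton: Maple=9, Orwell=13, Juniper=16, Denton=30, Vale=35 ⇒ Maple
Maple: Orwell=4, Juniper=7, Denton=21, Vale=26 ⇒ Orwell
Orwell: Juniper=8, Denton=17, Vale=22 ⇒ Juniper
Juniper: Vale=23, Denton=25 ⇒ Vale
Vale: Denton=16 ⇒ Denton
NN route Sutton → Maple → Orwell → Juniper → Vale → Denton → Sutton costs 90.
Optimal: Sutton → Juniper → Vale → Denton → Orwell → Maple → Sutton costs 85 (by enumerating all 60 distinct tours).
Excess = 90 − 85 = 5.

Excess over optimum: 5 min.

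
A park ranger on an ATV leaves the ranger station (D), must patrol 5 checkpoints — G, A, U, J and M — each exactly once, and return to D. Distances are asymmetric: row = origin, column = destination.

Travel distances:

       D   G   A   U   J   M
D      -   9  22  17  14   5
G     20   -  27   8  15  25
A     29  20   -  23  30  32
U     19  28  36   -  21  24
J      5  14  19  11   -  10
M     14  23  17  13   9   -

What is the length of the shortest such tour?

Minimum total distance: 76.

D - G - A - U - J - M - D: 9+27+23+21+10+14 = 104
D - G - A - U - M - J - D: 9+27+23+24+9+5 = 97
D - G - A - J - U - M - D: 9+27+30+11+24+14 = 115
D - G - A - J - M - U - D: 9+27+30+10+13+19 = 108
D - G - A - M - U - J - D: 9+27+32+13+21+5 = 107
D - G - A - M - J - U - D: 9+27+32+9+11+19 = 107
D - G - U - A - J - M - D: 9+8+36+30+10+14 = 107
D - G - U - A - M - J - D: 9+8+36+32+9+5 = 99
D - G - U - J - A - M - D: 9+8+21+19+32+14 = 103
D - G - U - J - M - A - D: 9+8+21+10+17+29 = 94
D - G - U - M - A - J - D: 9+8+24+17+30+5 = 93
D - G - U - M - J - A - D: 9+8+24+9+19+29 = 98
D - G - J - A - U - M - D: 9+15+19+23+24+14 = 104
D - G - J - A - M - U - D: 9+15+19+32+13+19 = 107
… (106 more)
D - M - A - G - U - J - D: 5+17+20+8+21+5 = 76  ← best
The minimum is 76.
One optimal route: D → M → A → G → U → J → D.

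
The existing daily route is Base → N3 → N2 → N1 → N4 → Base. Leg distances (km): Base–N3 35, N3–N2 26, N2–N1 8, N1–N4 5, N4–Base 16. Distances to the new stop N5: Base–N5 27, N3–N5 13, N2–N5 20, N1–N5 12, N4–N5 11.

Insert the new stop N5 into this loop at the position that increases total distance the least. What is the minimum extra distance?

Minimum extra distance: 5 km, inserting N5 between Base and N3.

Insertion cost between consecutive stops i–j is d(i,N5) + d(N5,j) − d(i,j):
  between Base and N3: 27 + 13 − 35 = 5
  between N3 and N2: 13 + 20 − 26 = 7
  between N2 and N1: 20 + 12 − 8 = 24
  between N1 and N4: 12 + 11 − 5 = 18
  between N4 and Base: 11 + 27 − 16 = 22
Cheapest insertion is between Base and N3, adding 5.
New total = 90 + 5 = 95.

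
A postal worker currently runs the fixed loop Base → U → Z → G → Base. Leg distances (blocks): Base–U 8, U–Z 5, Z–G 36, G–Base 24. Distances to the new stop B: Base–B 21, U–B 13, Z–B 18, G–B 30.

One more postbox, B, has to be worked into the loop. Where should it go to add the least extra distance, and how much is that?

Insertion cost between consecutive stops i–j is d(i,B) + d(B,j) − d(i,j):
  between Base and U: 21 + 13 − 8 = 26
  between U and Z: 13 + 18 − 5 = 26
  between Z and G: 18 + 30 − 36 = 12
  between G and Base: 30 + 21 − 24 = 27
Cheapest insertion is between Z and G, adding 12.
New total = 73 + 12 = 85.

Minimum extra distance: 12 blocks, inserting B between Z and G.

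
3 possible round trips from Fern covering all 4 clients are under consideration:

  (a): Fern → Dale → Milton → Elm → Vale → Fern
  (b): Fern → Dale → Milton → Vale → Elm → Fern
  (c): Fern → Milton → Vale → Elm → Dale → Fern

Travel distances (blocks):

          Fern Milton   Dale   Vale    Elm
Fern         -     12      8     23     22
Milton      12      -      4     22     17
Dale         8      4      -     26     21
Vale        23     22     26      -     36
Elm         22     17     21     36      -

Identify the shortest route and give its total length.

(a): 8 + 4 + 17 + 36 + 23 = 88
(b): 8 + 4 + 22 + 36 + 22 = 92
(c): 12 + 22 + 36 + 21 + 8 = 99

88 blocks — (a) is the shortest.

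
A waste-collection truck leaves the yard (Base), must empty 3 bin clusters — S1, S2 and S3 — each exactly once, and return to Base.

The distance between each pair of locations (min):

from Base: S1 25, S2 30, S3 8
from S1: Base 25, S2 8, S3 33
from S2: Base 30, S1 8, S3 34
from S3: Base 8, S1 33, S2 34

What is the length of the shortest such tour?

75 min — the shortest possible round trip.

With 3 stops there are 3!/2 = 3 distinct round trips (a route and its reverse cost the same).
Base→S1→S2→S3→Base: 25+8+34+8 = 75
Base→S1→S3→S2→Base: 25+33+34+30 = 122
Base→S2→S1→S3→Base: 30+8+33+8 = 79
The minimum is 75.
One optimal route: Base → S1 → S2 → S3 → Base (or its reverse).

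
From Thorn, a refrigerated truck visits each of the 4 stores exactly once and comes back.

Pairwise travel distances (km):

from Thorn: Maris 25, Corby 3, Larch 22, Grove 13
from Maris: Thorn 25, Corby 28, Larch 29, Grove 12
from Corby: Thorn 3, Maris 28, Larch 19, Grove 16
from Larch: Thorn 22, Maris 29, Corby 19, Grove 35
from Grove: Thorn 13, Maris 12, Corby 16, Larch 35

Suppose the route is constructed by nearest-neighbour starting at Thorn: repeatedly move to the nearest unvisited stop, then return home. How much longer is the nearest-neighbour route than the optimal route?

Thorn: Corby=3, Grove=13, Larch=22, Maris=25 ⇒ Corby
Corby: Grove=16, Larch=19, Maris=28 ⇒ Grove
Grove: Maris=12, Larch=35 ⇒ Maris
Maris: Larch=29 ⇒ Larch
NN route Thorn → Corby → Grove → Maris → Larch → Thorn costs 82.
Optimal: Thorn → Corby → Larch → Maris → Grove → Thorn costs 76 (by enumerating all 12 distinct tours).
Excess = 82 − 76 = 6.

The nearest-neighbour route is 6 km longer than optimal.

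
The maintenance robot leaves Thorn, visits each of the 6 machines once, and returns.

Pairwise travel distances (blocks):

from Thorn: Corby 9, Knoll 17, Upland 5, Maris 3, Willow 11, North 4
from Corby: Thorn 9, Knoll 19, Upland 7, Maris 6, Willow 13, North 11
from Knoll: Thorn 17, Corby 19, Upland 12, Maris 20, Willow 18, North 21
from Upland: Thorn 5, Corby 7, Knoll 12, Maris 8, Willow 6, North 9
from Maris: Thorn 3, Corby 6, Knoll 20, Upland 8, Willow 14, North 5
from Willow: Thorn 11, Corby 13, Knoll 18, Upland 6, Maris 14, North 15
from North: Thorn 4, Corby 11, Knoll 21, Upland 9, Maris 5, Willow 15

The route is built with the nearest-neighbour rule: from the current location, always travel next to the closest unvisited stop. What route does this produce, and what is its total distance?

From Thorn: distances to unvisited — Maris=3, North=4, Upland=5, Corby=9, Willow=11, Knoll=17. Nearest is Maris (3).
From Maris: distances to unvisited — North=5, Corby=6, Upland=8, Willow=14, Knoll=20. Nearest is North (5).
From North: distances to unvisited — Upland=9, Corby=11, Willow=15, Knoll=21. Nearest is Upland (9).
From Upland: distances to unvisited — Willow=6, Corby=7, Knoll=12. Nearest is Willow (6).
From Willow: distances to unvisited — Corby=13, Knoll=18. Nearest is Corby (13).
From Corby: distances to unvisited — Knoll=19. Nearest is Knoll (19).
Return Knoll→Thorn: 17.
Total = 3 + 5 + 9 + 6 + 13 + 19 + 17 = 72.

Nearest-neighbour total = 72 blocks; route Thorn → Maris → North → Upland → Willow → Corby → Knoll → Thorn.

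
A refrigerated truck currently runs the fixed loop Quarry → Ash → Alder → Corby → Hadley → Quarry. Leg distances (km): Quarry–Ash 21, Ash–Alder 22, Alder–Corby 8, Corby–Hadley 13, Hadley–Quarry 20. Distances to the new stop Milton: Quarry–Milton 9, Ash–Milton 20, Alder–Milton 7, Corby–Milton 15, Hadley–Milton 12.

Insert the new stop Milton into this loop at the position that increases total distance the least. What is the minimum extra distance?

Insertion cost between consecutive stops i–j is d(i,Milton) + d(Milton,j) − d(i,j):
  between Quarry and Ash: 9 + 20 − 21 = 8
  between Ash and Alder: 20 + 7 − 22 = 5
  between Alder and Corby: 7 + 15 − 8 = 14
  between Corby and Hadley: 15 + 12 − 13 = 14
  between Hadley and Quarry: 12 + 9 − 20 = 1
Cheapest insertion is between Hadley and Quarry, adding 1.
New total = 84 + 1 = 85.

Minimum extra distance: 1 km, inserting Milton between Hadley and Quarry.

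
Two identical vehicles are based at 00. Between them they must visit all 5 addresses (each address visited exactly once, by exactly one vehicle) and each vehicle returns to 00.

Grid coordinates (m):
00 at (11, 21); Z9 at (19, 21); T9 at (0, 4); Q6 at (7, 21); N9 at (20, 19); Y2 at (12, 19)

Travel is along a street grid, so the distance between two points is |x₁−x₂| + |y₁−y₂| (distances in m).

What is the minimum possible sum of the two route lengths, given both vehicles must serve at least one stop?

Try each way of splitting the stops between the two vehicles (each non-empty) and, for each split, find the best tour for each vehicle:
  {Z9} + {T9, Q6, N9, Y2}: 16 + 74 = 90
  {T9} + {Z9, Q6, N9, Y2}: 56 + 30 = 86
  {Z9, T9} + {Q6, N9, Y2}: 72 + 30 = 102
  {Q6} + {Z9, T9, N9, Y2}: 8 + 74 = 82
  {Z9, Q6} + {T9, N9, Y2}: 24 + 74 = 98
  {T9, Q6} + {Z9, N9, Y2}: 56 + 22 = 78
  … (15 splits in total)
Best: vehicle 1 00 → T9 → Q6 → 00 = 56; vehicle 2 00 → Z9 → N9 → Y2 → 00 = 22; combined 78.

78 m — the smallest possible combined total.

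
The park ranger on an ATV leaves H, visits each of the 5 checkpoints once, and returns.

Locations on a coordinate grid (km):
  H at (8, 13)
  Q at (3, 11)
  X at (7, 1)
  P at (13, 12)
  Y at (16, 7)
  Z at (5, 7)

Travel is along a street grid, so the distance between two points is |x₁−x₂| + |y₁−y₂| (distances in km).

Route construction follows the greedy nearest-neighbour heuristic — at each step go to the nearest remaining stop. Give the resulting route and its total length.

At H the remaining stops are P 6, Q 7, Z 9, X 13, Y 14; go to P.
At P the remaining stops are Y 8, Q 11, Z 13, X 17; go to Y.
At Y the remaining stops are Z 11, X 15, Q 17; go to Z.
At Z the remaining stops are Q 6, X 8; go to Q.
At Q the remaining stops are X 14; go to X.
Return X→H: 13.
Total = 6 + 8 + 11 + 6 + 14 + 13 = 58.

58 km along H → P → Y → Z → Q → X → H.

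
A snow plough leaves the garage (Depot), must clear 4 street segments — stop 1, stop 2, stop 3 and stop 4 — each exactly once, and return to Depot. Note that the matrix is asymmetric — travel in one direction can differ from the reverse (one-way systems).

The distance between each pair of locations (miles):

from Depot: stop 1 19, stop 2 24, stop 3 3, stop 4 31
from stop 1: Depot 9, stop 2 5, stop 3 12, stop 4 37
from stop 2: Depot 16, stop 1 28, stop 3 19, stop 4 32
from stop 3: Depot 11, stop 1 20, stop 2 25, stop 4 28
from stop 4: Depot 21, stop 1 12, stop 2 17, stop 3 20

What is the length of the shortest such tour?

Shortest round trip = 64 miles.

Depot→stop 1→stop 2→stop 3→stop 4→Depot: 19+5+19+28+21 = 92
Depot→stop 1→stop 2→stop 4→stop 3→Depot: 19+5+32+20+11 = 87
Depot→stop 1→stop 3→stop 2→stop 4→Depot: 19+12+25+32+21 = 109
Depot→stop 1→stop 3→stop 4→stop 2→Depot: 19+12+28+17+16 = 92
Depot→stop 1→stop 4→stop 2→stop 3→Depot: 19+37+17+19+11 = 103
Depot→stop 1→stop 4→stop 3→stop 2→Depot: 19+37+20+25+16 = 117
Depot→stop 2→stop 1→stop 3→stop 4→Depot: 24+28+12+28+21 = 113
Depot→stop 2→stop 1→stop 4→stop 3→Depot: 24+28+37+20+11 = 120
Depot→stop 2→stop 3→stop 1→stop 4→Depot: 24+19+20+37+21 = 121
Depot→stop 2→stop 3→stop 4→stop 1→Depot: 24+19+28+12+9 = 92
Depot→stop 2→stop 4→stop 1→stop 3→Depot: 24+32+12+12+11 = 91
Depot→stop 2→stop 4→stop 3→stop 1→Depot: 24+32+20+20+9 = 105
Depot→stop 3→stop 1→stop 2→stop 4→Depot: 3+20+5+32+21 = 81
Depot→stop 3→stop 1→stop 4→stop 2→Depot: 3+20+37+17+16 = 93
… (10 more)
Depot→stop 3→stop 4→stop 1→stop 2→Depot: 3+28+12+5+16 = 64  ← best
The minimum is 64.
One optimal route: Depot → stop 3 → stop 4 → stop 1 → stop 2 → Depot.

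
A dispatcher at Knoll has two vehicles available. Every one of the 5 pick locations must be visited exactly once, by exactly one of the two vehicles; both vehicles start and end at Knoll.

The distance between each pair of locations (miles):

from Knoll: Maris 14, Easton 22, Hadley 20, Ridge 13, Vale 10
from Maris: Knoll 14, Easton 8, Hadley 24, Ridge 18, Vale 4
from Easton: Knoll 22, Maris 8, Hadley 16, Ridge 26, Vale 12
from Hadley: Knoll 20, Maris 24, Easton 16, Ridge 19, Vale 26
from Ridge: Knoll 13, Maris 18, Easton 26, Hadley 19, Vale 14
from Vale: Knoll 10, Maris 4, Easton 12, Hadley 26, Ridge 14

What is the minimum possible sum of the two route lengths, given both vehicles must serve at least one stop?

Try each way of splitting the stops between the two vehicles (each non-empty) and, for each split, find the best tour for each vehicle:
  {Maris} + {Easton, Hadley, Ridge, Vale}: 28 + 70 = 98
  {Easton} + {Maris, Hadley, Ridge, Vale}: 44 + 70 = 114
  {Maris, Easton} + {Hadley, Ridge, Vale}: 44 + 63 = 107
  {Hadley} + {Maris, Easton, Ridge, Vale}: 40 + 61 = 101
  {Maris, Hadley} + {Easton, Ridge, Vale}: 58 + 61 = 119
  {Easton, Hadley} + {Maris, Ridge, Vale}: 58 + 45 = 103
  … (15 splits in total)
  {Ridge} + {Maris, Easton, Hadley, Vale}: 26 + 58 = 84  ← best
Best: vehicle 1 Knoll → Ridge → Knoll = 26; vehicle 2 Knoll → Hadley → Easton → Maris → Vale → Knoll = 58; combined 84.

84 miles — the smallest possible combined total.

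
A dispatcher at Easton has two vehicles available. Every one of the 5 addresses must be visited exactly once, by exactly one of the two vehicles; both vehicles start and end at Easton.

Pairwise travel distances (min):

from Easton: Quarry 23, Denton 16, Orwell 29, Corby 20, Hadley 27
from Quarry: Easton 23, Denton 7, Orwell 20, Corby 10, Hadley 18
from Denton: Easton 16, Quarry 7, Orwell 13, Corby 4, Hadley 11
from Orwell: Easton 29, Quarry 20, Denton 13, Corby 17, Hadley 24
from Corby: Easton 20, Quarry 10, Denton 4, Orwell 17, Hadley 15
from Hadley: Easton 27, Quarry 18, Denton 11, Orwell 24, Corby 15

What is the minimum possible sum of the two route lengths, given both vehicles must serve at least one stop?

Minimum combined distance: 133 min.

Try each way of splitting the stops between the two vehicles (each non-empty) and, for each split, find the best tour for each vehicle:
  {Quarry} + {Denton, Orwell, Corby, Hadley}: 46 + 88 = 134
  {Denton} + {Quarry, Orwell, Corby, Hadley}: 32 + 101 = 133
  {Quarry, Denton} + {Orwell, Corby, Hadley}: 46 + 88 = 134
  {Orwell} + {Quarry, Denton, Corby, Hadley}: 58 + 75 = 133
  {Quarry, Orwell} + {Denton, Corby, Hadley}: 72 + 62 = 134
  {Denton, Orwell} + {Quarry, Corby, Hadley}: 58 + 75 = 133
  … (15 splits in total)
Best: vehicle 1 Easton → Denton → Easton = 32; vehicle 2 Easton → Quarry → Corby → Orwell → Hadley → Easton = 101; combined 133.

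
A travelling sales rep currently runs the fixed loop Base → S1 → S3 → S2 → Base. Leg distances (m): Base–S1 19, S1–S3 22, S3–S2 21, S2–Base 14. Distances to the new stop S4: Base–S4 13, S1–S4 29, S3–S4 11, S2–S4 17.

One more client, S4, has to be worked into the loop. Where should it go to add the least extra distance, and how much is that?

Insertion cost between consecutive stops i–j is d(i,S4) + d(S4,j) − d(i,j):
  between Base and S1: 13 + 29 − 19 = 23
  between S1 and S3: 29 + 11 − 22 = 18
  between S3 and S2: 11 + 17 − 21 = 7
  between S2 and Base: 17 + 13 − 14 = 16
Cheapest insertion is between S3 and S2, adding 7.
New total = 76 + 7 = 83.

Minimum extra distance: 7 m, inserting S4 between S3 and S2.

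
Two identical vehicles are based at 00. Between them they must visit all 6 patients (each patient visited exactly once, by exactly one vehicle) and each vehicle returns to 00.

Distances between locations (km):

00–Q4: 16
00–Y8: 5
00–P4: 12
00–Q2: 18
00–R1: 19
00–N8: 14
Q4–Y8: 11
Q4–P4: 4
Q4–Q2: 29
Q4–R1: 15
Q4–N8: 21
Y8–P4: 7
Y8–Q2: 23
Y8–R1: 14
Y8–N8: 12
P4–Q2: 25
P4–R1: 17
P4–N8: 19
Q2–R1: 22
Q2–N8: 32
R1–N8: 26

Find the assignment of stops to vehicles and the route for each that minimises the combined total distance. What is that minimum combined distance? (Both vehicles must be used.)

Try each way of splitting the stops between the two vehicles (each non-empty) and, for each split, find the best tour for each vehicle:
  {Q4} + {Y8, P4, Q2, R1, N8}: 32 + 90 = 122
  {Y8} + {Q4, P4, Q2, R1, N8}: 10 + 92 = 102
  {Q4, Y8} + {P4, Q2, R1, N8}: 32 + 90 = 122
  {P4} + {Q4, Y8, Q2, R1, N8}: 24 + 92 = 116
  {Q4, P4} + {Y8, Q2, R1, N8}: 32 + 80 = 112
  {Y8, P4} + {Q4, Q2, R1, N8}: 24 + 90 = 114
  … (31 splits in total)
  {Q4, Y8, P4, Q2, R1} + {N8}: 71 + 28 = 99  ← best
Best: vehicle 1 00 → Y8 → P4 → Q4 → R1 → Q2 → 00 = 71; vehicle 2 00 → N8 → 00 = 28; combined 99.

99 km — the smallest possible combined total.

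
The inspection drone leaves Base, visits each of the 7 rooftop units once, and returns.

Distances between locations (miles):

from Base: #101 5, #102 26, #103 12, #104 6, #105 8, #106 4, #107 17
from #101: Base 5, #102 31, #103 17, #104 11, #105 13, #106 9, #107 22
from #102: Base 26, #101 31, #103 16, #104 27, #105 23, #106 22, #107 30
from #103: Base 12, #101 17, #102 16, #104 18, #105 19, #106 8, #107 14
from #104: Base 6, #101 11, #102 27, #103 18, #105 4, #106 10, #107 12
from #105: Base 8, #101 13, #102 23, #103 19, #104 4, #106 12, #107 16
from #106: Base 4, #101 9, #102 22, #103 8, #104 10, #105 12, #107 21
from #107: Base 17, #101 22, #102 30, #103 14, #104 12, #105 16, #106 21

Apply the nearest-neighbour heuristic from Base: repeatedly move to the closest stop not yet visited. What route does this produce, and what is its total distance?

From Base: distances to unvisited — #106=4, #101=5, #104=6, #105=8, #103=12, #107=17, #102=26. Nearest is #106 (4).
From #106: distances to unvisited — #103=8, #101=9, #104=10, #105=12, #107=21, #102=22. Nearest is #103 (8).
From #103: distances to unvisited — #107=14, #102=16, #101=17, #104=18, #105=19. Nearest is #107 (14).
From #107: distances to unvisited — #104=12, #105=16, #101=22, #102=30. Nearest is #104 (12).
From #104: distances to unvisited — #105=4, #101=11, #102=27. Nearest is #105 (4).
From #105: distances to unvisited — #101=13, #102=23. Nearest is #101 (13).
From #101: distances to unvisited — #102=31. Nearest is #102 (31).
Return #102→Base: 26.
Total = 4 + 8 + 14 + 12 + 4 + 13 + 31 + 26 = 112.

Total distance 112 miles via the nearest-neighbour route Base → #106 → #103 → #107 → #104 → #105 → #101 → #102 → Base.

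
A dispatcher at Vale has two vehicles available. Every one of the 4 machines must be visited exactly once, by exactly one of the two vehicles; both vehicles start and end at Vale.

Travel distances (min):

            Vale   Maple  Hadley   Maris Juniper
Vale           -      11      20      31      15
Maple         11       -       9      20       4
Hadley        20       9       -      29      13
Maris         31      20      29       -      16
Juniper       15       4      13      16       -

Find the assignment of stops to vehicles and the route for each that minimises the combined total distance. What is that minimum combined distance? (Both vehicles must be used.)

Minimum combined distance: 102 min.

Check every non-empty split of the stops between the two vehicles; for each half take its own optimal tour:
  {Maple} + {Hadley, Maris, Juniper}: 22 + 80 = 102
  {Hadley} + {Maple, Maris, Juniper}: 40 + 62 = 102
  {Maple, Hadley} + {Maris, Juniper}: 40 + 62 = 102
  {Maris} + {Maple, Hadley, Juniper}: 62 + 48 = 110
  {Maple, Maris} + {Hadley, Juniper}: 62 + 48 = 110
  {Hadley, Maris} + {Maple, Juniper}: 80 + 30 = 110
  … (7 splits in total)
Best: vehicle 1 Vale → Maple → Vale = 22; vehicle 2 Vale → Hadley → Maris → Juniper → Vale = 80; combined 102.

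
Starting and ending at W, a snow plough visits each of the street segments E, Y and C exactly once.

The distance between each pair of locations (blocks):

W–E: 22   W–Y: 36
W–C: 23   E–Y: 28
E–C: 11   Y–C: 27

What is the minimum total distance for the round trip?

Shortest round trip = 96 blocks.

There are 3 distinct closed tours to check (reversals are equivalent).
W → E → Y → C → W: 22+28+27+23 = 100
W → E → C → Y → W: 22+11+27+36 = 96
W → Y → E → C → W: 36+28+11+23 = 98
The minimum is 96.
One optimal route: W → E → C → Y → W (or its reverse).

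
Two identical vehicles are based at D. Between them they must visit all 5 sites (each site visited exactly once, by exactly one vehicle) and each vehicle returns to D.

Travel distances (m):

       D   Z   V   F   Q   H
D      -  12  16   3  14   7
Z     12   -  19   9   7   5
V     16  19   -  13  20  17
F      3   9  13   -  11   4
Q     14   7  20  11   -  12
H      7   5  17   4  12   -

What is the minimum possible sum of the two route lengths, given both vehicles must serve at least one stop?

Check every non-empty split of the stops between the two vehicles; for each half take its own optimal tour:
  {Z} + {V, F, Q, H}: 24 + 55 = 79
  {V} + {Z, F, Q, H}: 32 + 33 = 65
  {Z, V} + {F, Q, H}: 47 + 33 = 80
  {F} + {Z, V, Q, H}: 6 + 55 = 61
  {Z, F} + {V, Q, H}: 24 + 55 = 79
  {V, F} + {Z, Q, H}: 32 + 33 = 65
  … (15 splits in total)
Best: vehicle 1 D → F → D = 6; vehicle 2 D → V → Q → Z → H → D = 55; combined 61.

Minimum combined distance: 61 m.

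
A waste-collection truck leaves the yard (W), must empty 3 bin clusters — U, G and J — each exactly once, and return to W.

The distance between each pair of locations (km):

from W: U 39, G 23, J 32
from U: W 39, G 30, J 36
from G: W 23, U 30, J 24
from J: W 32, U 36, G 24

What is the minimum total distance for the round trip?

121 km — the shortest possible round trip.

W → U → G → J → W: 39+30+24+32 = 125
W → U → J → G → W: 39+36+24+23 = 122
W → G → U → J → W: 23+30+36+32 = 121
The minimum is 121.
One optimal route: W → G → U → J → W (or its reverse).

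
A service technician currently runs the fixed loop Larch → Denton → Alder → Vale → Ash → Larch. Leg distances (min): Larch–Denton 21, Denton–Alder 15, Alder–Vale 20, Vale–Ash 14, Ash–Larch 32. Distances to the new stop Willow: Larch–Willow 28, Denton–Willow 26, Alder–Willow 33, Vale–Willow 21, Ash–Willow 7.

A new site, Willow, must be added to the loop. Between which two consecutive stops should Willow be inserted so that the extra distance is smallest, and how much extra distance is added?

Insertion cost between consecutive stops i–j is d(i,Willow) + d(Willow,j) − d(i,j):
  between Larch and Denton: 28 + 26 − 21 = 33
  between Denton and Alder: 26 + 33 − 15 = 44
  between Alder and Vale: 33 + 21 − 20 = 34
  between Vale and Ash: 21 + 7 − 14 = 14
  between Ash and Larch: 7 + 28 − 32 = 3
Cheapest insertion is between Ash and Larch, adding 3.
New total = 102 + 3 = 105.

Adding 3 min by placing Willow on the Ash–Larch leg.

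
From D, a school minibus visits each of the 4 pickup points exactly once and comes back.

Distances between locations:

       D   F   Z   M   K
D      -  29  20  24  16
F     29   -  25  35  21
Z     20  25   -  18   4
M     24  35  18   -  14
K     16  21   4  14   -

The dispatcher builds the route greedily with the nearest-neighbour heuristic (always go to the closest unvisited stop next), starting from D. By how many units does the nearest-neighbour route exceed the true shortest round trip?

Excess over optimum: 6.

From D: K=16, Z=20, M=24, F=29 → choose K (16).
From K: Z=4, M=14, F=21 → choose Z (4).
From Z: M=18, F=25 → choose M (18).
From M: F=35 → choose F (35).
NN route D → K → Z → M → F → D costs 102.
Optimal: D → F → Z → K → M → D costs 96 (by enumerating all 12 distinct tours).
Excess = 102 − 96 = 6.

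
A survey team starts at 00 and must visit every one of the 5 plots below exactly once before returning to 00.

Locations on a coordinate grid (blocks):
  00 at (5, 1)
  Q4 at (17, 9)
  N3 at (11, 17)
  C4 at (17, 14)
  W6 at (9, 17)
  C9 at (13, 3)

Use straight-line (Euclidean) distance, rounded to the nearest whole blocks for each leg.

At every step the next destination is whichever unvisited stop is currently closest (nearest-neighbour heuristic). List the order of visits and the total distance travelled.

At 00 the remaining stops are C9 8, Q4 14, W6 16, N3 17, C4 18; go to C9.
At C9 the remaining stops are Q4 7, C4 12, N3 14, W6 15; go to Q4.
At Q4 the remaining stops are C4 5, N3 10, W6 11; go to C4.
At C4 the remaining stops are N3 7, W6 9; go to N3.
At N3 the remaining stops are W6 2; go to W6.
Return W6→00: 16.
Total = 8 + 7 + 5 + 7 + 2 + 16 = 45.

Total distance 45 blocks via the nearest-neighbour route 00 → C9 → Q4 → C4 → N3 → W6 → 00.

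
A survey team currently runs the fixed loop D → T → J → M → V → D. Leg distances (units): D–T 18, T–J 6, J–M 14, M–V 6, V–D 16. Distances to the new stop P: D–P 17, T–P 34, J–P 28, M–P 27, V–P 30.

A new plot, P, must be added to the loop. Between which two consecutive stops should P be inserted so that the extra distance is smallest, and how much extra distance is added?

Insertion cost between consecutive stops i–j is d(i,P) + d(P,j) − d(i,j):
  between D and T: 17 + 34 − 18 = 33
  between T and J: 34 + 28 − 6 = 56
  between J and M: 28 + 27 − 14 = 41
  between M and V: 27 + 30 − 6 = 51
  between V and D: 30 + 17 − 16 = 31
Cheapest insertion is between V and D, adding 31.
New total = 60 + 31 = 91.

Adding 31 by placing P on the V–D leg.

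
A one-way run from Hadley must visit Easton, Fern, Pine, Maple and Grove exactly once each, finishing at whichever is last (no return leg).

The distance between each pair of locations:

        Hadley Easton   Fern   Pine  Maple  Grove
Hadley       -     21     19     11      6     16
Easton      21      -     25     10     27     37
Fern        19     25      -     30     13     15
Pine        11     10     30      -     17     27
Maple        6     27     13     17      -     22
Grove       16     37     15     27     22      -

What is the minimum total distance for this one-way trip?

Shortest open route: 71.

There are 5! = 120 possible orderings.
Hadley → Easton → Fern → Pine → Maple → Grove: 21+25+30+17+22 = 115
Hadley → Easton → Fern → Pine → Grove → Maple: 21+25+30+27+22 = 125
Hadley → Easton → Fern → Maple → Pine → Grove: 21+25+13+17+27 = 103
Hadley → Easton → Fern → Maple → Grove → Pine: 21+25+13+22+27 = 108
Hadley → Easton → Fern → Grove → Pine → Maple: 21+25+15+27+17 = 105
Hadley → Easton → Fern → Grove → Maple → Pine: 21+25+15+22+17 = 100
Hadley → Easton → Pine → Fern → Maple → Grove: 21+10+30+13+22 = 96
Hadley → Easton → Pine → Fern → Grove → Maple: 21+10+30+15+22 = 98
Hadley → Easton → Pine → Maple → Fern → Grove: 21+10+17+13+15 = 76
Hadley → Easton → Pine → Maple → Grove → Fern: 21+10+17+22+15 = 85
Hadley → Easton → Pine → Grove → Fern → Maple: 21+10+27+15+13 = 86
Hadley → Easton → Pine → Grove → Maple → Fern: 21+10+27+22+13 = 93
Hadley → Easton → Maple → Fern → Pine → Grove: 21+27+13+30+27 = 118
Hadley → Easton → Maple → Fern → Grove → Pine: 21+27+13+15+27 = 103
… (106 more)
Hadley → Maple → Fern → Grove → Pine → Easton: 6+13+15+27+10 = 71  ← best
The minimum is 71.
One shortest path: Hadley → Maple → Fern → Grove → Pine → Easton.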